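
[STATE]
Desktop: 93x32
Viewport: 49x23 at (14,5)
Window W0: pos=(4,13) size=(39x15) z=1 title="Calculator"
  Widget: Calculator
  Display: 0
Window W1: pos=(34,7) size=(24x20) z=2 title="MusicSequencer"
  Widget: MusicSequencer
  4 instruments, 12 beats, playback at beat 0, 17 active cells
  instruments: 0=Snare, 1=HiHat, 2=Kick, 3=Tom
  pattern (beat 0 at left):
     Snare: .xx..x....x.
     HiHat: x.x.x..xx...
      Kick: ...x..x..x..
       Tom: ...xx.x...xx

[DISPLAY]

                                                 
                                                 
                    ┏━━━━━━━━━━━━━━━━━━━━━━┓     
                    ┃ MusicSequencer       ┃     
                    ┠──────────────────────┨     
                    ┃      ▼12345678901    ┃     
                    ┃ Snare·██··█····█·    ┃     
                    ┃ HiHat█·█·█··██···    ┃     
━━━━━━━━━━━━━━━━━━━━┃  Kick···█··█··█··    ┃     
or                  ┃   Tom···██·█···██    ┃     
────────────────────┃                      ┃     
                    ┃                      ┃     
───┬───┐            ┃                      ┃     
 9 │ ÷ │            ┃                      ┃     
───┼───┤            ┃                      ┃     
 6 │ × │            ┃                      ┃     
───┼───┤            ┃                      ┃     
 3 │ - │            ┃                      ┃     
───┼───┤            ┃                      ┃     
 = │ + │            ┃                      ┃     
───┼───┤            ┃                      ┃     
 MR│ M+│            ┗━━━━━━━━━━━━━━━━━━━━━━┛     
━━━━━━━━━━━━━━━━━━━━━━━━━━━━┛                    


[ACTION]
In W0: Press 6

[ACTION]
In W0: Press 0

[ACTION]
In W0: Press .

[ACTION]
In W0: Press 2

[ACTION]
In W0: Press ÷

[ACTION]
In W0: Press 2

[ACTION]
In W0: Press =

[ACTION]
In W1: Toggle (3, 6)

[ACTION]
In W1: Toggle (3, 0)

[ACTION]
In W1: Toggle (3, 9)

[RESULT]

                                                 
                                                 
                    ┏━━━━━━━━━━━━━━━━━━━━━━┓     
                    ┃ MusicSequencer       ┃     
                    ┠──────────────────────┨     
                    ┃      ▼12345678901    ┃     
                    ┃ Snare·██··█····█·    ┃     
                    ┃ HiHat█·█·█··██···    ┃     
━━━━━━━━━━━━━━━━━━━━┃  Kick···█··█··█··    ┃     
or                  ┃   Tom█··██····███    ┃     
────────────────────┃                      ┃     
                    ┃                      ┃     
───┬───┐            ┃                      ┃     
 9 │ ÷ │            ┃                      ┃     
───┼───┤            ┃                      ┃     
 6 │ × │            ┃                      ┃     
───┼───┤            ┃                      ┃     
 3 │ - │            ┃                      ┃     
───┼───┤            ┃                      ┃     
 = │ + │            ┃                      ┃     
───┼───┤            ┃                      ┃     
 MR│ M+│            ┗━━━━━━━━━━━━━━━━━━━━━━┛     
━━━━━━━━━━━━━━━━━━━━━━━━━━━━┛                    


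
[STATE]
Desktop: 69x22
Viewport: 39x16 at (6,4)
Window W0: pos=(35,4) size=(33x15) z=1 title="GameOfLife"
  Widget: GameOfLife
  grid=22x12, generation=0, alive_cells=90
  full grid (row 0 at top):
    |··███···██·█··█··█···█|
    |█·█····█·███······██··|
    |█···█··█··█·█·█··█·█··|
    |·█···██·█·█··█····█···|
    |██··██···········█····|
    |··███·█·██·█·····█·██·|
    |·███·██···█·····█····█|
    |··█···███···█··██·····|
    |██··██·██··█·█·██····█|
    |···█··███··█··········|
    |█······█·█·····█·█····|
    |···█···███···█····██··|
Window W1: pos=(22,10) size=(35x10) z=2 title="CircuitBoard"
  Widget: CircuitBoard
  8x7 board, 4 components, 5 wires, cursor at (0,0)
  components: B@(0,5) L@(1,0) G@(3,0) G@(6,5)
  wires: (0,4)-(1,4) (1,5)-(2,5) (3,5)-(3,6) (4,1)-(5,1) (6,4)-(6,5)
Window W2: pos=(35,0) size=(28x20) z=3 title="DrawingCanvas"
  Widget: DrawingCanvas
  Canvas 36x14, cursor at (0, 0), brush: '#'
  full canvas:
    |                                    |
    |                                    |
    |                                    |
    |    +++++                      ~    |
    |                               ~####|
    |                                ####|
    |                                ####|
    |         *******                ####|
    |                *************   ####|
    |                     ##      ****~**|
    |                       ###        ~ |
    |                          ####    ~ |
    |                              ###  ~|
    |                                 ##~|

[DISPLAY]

                             ┃         
                             ┃         
                             ┃    +++++
                             ┃         
                             ┃         
                             ┃         
                ┏━━━━━━━━━━━━┃         
                ┃ CircuitBoar┃         
                ┠────────────┃         
                ┃   0 1 2 3 4┃         
                ┃0  [.]      ┃         
                ┃            ┃         
                ┃1   L       ┃         
                ┃            ┃         
                ┃2           ┃         
                ┗━━━━━━━━━━━━┗━━━━━━━━━


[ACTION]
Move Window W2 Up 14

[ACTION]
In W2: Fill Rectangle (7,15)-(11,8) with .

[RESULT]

                             ┃         
                             ┃         
                             ┃    +++++
                             ┃         
                             ┃         
                             ┃         
                ┏━━━━━━━━━━━━┃        .
                ┃ CircuitBoar┃        .
                ┠────────────┃        .
                ┃   0 1 2 3 4┃        .
                ┃0  [.]      ┃        .
                ┃            ┃         
                ┃1   L       ┃         
                ┃            ┃         
                ┃2           ┃         
                ┗━━━━━━━━━━━━┗━━━━━━━━━


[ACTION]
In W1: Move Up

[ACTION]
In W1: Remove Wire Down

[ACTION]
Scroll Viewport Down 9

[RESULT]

                             ┃    +++++
                             ┃         
                             ┃         
                             ┃         
                ┏━━━━━━━━━━━━┃        .
                ┃ CircuitBoar┃        .
                ┠────────────┃        .
                ┃   0 1 2 3 4┃        .
                ┃0  [.]      ┃        .
                ┃            ┃         
                ┃1   L       ┃         
                ┃            ┃         
                ┃2           ┃         
                ┗━━━━━━━━━━━━┗━━━━━━━━━
                                       
                                       


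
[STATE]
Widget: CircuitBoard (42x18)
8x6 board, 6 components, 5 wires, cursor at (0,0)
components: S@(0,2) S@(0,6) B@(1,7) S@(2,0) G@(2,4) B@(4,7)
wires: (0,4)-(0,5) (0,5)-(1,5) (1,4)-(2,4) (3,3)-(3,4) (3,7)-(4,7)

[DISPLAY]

   0 1 2 3 4 5 6 7                        
0  [.]      S       · ─ ·   S             
                        │                 
1                   ·   ·       B         
                    │                     
2   S               G                     
                                          
3               · ─ ·           ·         
                                │         
4                               B         
                                          
5                                         
Cursor: (0,0)                             
                                          
                                          
                                          
                                          
                                          


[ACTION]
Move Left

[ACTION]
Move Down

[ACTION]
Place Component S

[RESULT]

   0 1 2 3 4 5 6 7                        
0           S       · ─ ·   S             
                        │                 
1  [S]              ·   ·       B         
                    │                     
2   S               G                     
                                          
3               · ─ ·           ·         
                                │         
4                               B         
                                          
5                                         
Cursor: (1,0)                             
                                          
                                          
                                          
                                          
                                          


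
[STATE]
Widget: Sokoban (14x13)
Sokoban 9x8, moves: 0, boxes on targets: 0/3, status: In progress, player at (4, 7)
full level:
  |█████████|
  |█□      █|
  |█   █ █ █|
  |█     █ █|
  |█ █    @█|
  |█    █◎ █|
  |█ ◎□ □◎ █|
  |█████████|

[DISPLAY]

█████████     
█□      █     
█   █ █ █     
█     █ █     
█ █    @█     
█    █◎ █     
█ ◎□ □◎ █     
█████████     
Moves: 0  0/3 
              
              
              
              


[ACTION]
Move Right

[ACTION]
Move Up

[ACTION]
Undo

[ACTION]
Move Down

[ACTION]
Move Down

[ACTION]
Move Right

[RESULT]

█████████     
█□      █     
█   █ █ █     
█     █ █     
█ █     █     
█    █◎ █     
█ ◎□ □◎@█     
█████████     
Moves: 2  0/3 
              
              
              
              


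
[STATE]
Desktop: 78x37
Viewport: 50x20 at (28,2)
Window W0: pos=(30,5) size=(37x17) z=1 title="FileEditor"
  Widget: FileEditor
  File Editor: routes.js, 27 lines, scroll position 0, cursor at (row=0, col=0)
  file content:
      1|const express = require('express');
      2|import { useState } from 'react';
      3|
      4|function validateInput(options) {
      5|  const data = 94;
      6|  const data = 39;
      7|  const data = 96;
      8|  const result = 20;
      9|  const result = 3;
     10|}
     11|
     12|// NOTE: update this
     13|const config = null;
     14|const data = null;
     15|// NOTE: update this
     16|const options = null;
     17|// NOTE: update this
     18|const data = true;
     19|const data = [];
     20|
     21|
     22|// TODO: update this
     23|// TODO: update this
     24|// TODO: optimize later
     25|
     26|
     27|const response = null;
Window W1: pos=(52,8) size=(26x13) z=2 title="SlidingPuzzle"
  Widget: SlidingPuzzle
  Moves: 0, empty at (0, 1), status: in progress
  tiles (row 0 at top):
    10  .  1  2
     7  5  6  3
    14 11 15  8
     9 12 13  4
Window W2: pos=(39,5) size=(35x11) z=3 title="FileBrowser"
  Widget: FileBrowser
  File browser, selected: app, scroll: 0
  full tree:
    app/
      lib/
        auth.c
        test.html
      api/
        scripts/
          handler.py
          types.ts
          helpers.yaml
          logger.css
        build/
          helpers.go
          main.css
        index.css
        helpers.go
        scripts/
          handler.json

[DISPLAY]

                                                  
                                                  
                                                  
  ┏━━━━━━━━┏━━━━━━━━━━━━━━━━━━━━━━━━━━━━━━━━━┓    
  ┃ FileEdi┃ FileBrowser                     ┃    
  ┠────────┠─────────────────────────────────┨    
  ┃█onst ex┃> [-] app/                       ┃━━━┓
  ┃import {┃    [+] lib/                     ┃   ┃
  ┃        ┃    [+] api/                     ┃───┨
  ┃function┃                                 ┃   ┃
  ┃  const ┃                                 ┃   ┃
  ┃  const ┃                                 ┃   ┃
  ┃  const ┃                                 ┃   ┃
  ┃  const ┗━━━━━━━━━━━━━━━━━━━━━━━━━━━━━━━━━┛   ┃
  ┃  const result = 3;  ┃│ 14 │ 11 │ 15 │  8 │   ┃
  ┃}                    ┃├────┼────┼────┼────┤   ┃
  ┃                     ┃│  9 │ 12 │ 13 │  4 │   ┃
  ┃// NOTE: update this ┃└────┴────┴────┴────┘   ┃
  ┃const config = null; ┗━━━━━━━━━━━━━━━━━━━━━━━━┛
  ┗━━━━━━━━━━━━━━━━━━━━━━━━━━━━━━━━━━━┛           


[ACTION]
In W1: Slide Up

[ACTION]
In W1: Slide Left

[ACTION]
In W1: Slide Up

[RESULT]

                                                  
                                                  
                                                  
  ┏━━━━━━━━┏━━━━━━━━━━━━━━━━━━━━━━━━━━━━━━━━━┓    
  ┃ FileEdi┃ FileBrowser                     ┃    
  ┠────────┠─────────────────────────────────┨    
  ┃█onst ex┃> [-] app/                       ┃━━━┓
  ┃import {┃    [+] lib/                     ┃   ┃
  ┃        ┃    [+] api/                     ┃───┨
  ┃function┃                                 ┃   ┃
  ┃  const ┃                                 ┃   ┃
  ┃  const ┃                                 ┃   ┃
  ┃  const ┃                                 ┃   ┃
  ┃  const ┗━━━━━━━━━━━━━━━━━━━━━━━━━━━━━━━━━┛   ┃
  ┃  const result = 3;  ┃│ 14 │ 11 │    │  8 │   ┃
  ┃}                    ┃├────┼────┼────┼────┤   ┃
  ┃                     ┃│  9 │ 12 │ 13 │  4 │   ┃
  ┃// NOTE: update this ┃└────┴────┴────┴────┘   ┃
  ┃const config = null; ┗━━━━━━━━━━━━━━━━━━━━━━━━┛
  ┗━━━━━━━━━━━━━━━━━━━━━━━━━━━━━━━━━━━┛           


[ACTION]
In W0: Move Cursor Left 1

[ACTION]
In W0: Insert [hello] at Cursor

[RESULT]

                                                  
                                                  
                                                  
  ┏━━━━━━━━┏━━━━━━━━━━━━━━━━━━━━━━━━━━━━━━━━━┓    
  ┃ FileEdi┃ FileBrowser                     ┃    
  ┠────────┠─────────────────────────────────┨    
  ┃hello█on┃> [-] app/                       ┃━━━┓
  ┃import {┃    [+] lib/                     ┃   ┃
  ┃        ┃    [+] api/                     ┃───┨
  ┃function┃                                 ┃   ┃
  ┃  const ┃                                 ┃   ┃
  ┃  const ┃                                 ┃   ┃
  ┃  const ┃                                 ┃   ┃
  ┃  const ┗━━━━━━━━━━━━━━━━━━━━━━━━━━━━━━━━━┛   ┃
  ┃  const result = 3;  ┃│ 14 │ 11 │    │  8 │   ┃
  ┃}                    ┃├────┼────┼────┼────┤   ┃
  ┃                     ┃│  9 │ 12 │ 13 │  4 │   ┃
  ┃// NOTE: update this ┃└────┴────┴────┴────┘   ┃
  ┃const config = null; ┗━━━━━━━━━━━━━━━━━━━━━━━━┛
  ┗━━━━━━━━━━━━━━━━━━━━━━━━━━━━━━━━━━━┛           


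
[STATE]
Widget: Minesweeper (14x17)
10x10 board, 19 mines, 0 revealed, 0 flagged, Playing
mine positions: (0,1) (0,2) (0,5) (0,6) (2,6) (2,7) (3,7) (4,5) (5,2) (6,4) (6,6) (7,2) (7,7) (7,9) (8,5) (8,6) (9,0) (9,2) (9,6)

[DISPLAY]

■■■■■■■■■■    
■■■■■■■■■■    
■■■■■■■■■■    
■■■■■■■■■■    
■■■■■■■■■■    
■■■■■■■■■■    
■■■■■■■■■■    
■■■■■■■■■■    
■■■■■■■■■■    
■■■■■■■■■■    
              
              
              
              
              
              
              


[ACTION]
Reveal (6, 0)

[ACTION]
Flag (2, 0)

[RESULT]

■■■■■■■■■■    
122113■■■■    
     1■■■■    
    12■■■■    
 1111■■■■■    
 1■■■■■■■■    
 2■■■■■■■■    
 1■■■■■■■■    
13■■■■■■■■    
■■■■■■■■■■    
              
              
              
              
              
              
              


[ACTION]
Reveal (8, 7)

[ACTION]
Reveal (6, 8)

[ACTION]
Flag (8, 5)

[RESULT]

■■■■■■■■■■    
122113■■■■    
     1■■■■    
    12■■■■    
 1111■■■■■    
 1■■■■■■■■    
 2■■■■■■2■    
 1■■■■■■■■    
13■■■⚑■3■■    
■■■■■■■■■■    
              
              
              
              
              
              
              


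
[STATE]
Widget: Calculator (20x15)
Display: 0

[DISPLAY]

                   0
┌───┬───┬───┬───┐   
│ 7 │ 8 │ 9 │ ÷ │   
├───┼───┼───┼───┤   
│ 4 │ 5 │ 6 │ × │   
├───┼───┼───┼───┤   
│ 1 │ 2 │ 3 │ - │   
├───┼───┼───┼───┤   
│ 0 │ . │ = │ + │   
├───┼───┼───┼───┤   
│ C │ MC│ MR│ M+│   
└───┴───┴───┴───┘   
                    
                    
                    


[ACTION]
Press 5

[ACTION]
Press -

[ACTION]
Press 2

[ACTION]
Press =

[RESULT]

                   3
┌───┬───┬───┬───┐   
│ 7 │ 8 │ 9 │ ÷ │   
├───┼───┼───┼───┤   
│ 4 │ 5 │ 6 │ × │   
├───┼───┼───┼───┤   
│ 1 │ 2 │ 3 │ - │   
├───┼───┼───┼───┤   
│ 0 │ . │ = │ + │   
├───┼───┼───┼───┤   
│ C │ MC│ MR│ M+│   
└───┴───┴───┴───┘   
                    
                    
                    


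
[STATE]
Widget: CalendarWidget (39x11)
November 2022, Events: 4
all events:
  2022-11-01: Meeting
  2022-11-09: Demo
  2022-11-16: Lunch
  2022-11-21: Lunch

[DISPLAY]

             November 2022             
Mo Tu We Th Fr Sa Su                   
    1*  2  3  4  5  6                  
 7  8  9* 10 11 12 13                  
14 15 16* 17 18 19 20                  
21* 22 23 24 25 26 27                  
28 29 30                               
                                       
                                       
                                       
                                       


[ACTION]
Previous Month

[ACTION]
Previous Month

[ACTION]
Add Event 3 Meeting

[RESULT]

             September 2022            
Mo Tu We Th Fr Sa Su                   
          1  2  3*  4                  
 5  6  7  8  9 10 11                   
12 13 14 15 16 17 18                   
19 20 21 22 23 24 25                   
26 27 28 29 30                         
                                       
                                       
                                       
                                       


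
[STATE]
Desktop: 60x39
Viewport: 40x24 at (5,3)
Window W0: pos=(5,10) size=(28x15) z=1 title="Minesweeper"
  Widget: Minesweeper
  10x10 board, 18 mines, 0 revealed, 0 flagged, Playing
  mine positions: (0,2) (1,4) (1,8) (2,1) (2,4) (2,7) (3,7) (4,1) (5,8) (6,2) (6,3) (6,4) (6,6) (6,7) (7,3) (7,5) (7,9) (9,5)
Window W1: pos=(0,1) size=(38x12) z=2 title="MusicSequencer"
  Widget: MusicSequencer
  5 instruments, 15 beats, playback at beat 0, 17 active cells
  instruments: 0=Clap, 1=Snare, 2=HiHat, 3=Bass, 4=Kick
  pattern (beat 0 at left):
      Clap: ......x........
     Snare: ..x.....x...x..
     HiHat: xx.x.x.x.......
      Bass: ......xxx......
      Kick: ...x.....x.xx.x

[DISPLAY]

────────────────────────────────┨       
  ▼12345678901234               ┃       
ap······█········               ┃       
re··█·····█···█··               ┃       
at██·█·█·█·······               ┃       
ss······███······               ┃       
ck···█·····█·██·█               ┃       
                                ┃       
                                ┃       
━━━━━━━━━━━━━━━━━━━━━━━━━━━━━━━━┛       
┃■■■■■■■■■■                ┃            
┃■■■■■■■■■■                ┃            
┃■■■■■■■■■■                ┃            
┃■■■■■■■■■■                ┃            
┃■■■■■■■■■■                ┃            
┃■■■■■■■■■■                ┃            
┃■■■■■■■■■■                ┃            
┃■■■■■■■■■■                ┃            
┃■■■■■■■■■■                ┃            
┃■■■■■■■■■■                ┃            
┃                          ┃            
┗━━━━━━━━━━━━━━━━━━━━━━━━━━┛            
                                        
                                        


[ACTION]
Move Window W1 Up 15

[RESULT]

  ▼12345678901234               ┃       
ap······█········               ┃       
re··█·····█···█··               ┃       
at██·█·█·█·······               ┃       
ss······███······               ┃       
ck···█·····█·██·█               ┃       
                                ┃       
                                ┃       
━━━━━━━━━━━━━━━━━━━━━━━━━━━━━━━━┛       
┠──────────────────────────┨            
┃■■■■■■■■■■                ┃            
┃■■■■■■■■■■                ┃            
┃■■■■■■■■■■                ┃            
┃■■■■■■■■■■                ┃            
┃■■■■■■■■■■                ┃            
┃■■■■■■■■■■                ┃            
┃■■■■■■■■■■                ┃            
┃■■■■■■■■■■                ┃            
┃■■■■■■■■■■                ┃            
┃■■■■■■■■■■                ┃            
┃                          ┃            
┗━━━━━━━━━━━━━━━━━━━━━━━━━━┛            
                                        
                                        


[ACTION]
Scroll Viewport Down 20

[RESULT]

┃■■■■■■■■■■                ┃            
┃■■■■■■■■■■                ┃            
┃■■■■■■■■■■                ┃            
┃■■■■■■■■■■                ┃            
┃■■■■■■■■■■                ┃            
┃■■■■■■■■■■                ┃            
┃■■■■■■■■■■                ┃            
┃■■■■■■■■■■                ┃            
┃                          ┃            
┗━━━━━━━━━━━━━━━━━━━━━━━━━━┛            
                                        
                                        
                                        
                                        
                                        
                                        
                                        
                                        
                                        
                                        
                                        
                                        
                                        
                                        


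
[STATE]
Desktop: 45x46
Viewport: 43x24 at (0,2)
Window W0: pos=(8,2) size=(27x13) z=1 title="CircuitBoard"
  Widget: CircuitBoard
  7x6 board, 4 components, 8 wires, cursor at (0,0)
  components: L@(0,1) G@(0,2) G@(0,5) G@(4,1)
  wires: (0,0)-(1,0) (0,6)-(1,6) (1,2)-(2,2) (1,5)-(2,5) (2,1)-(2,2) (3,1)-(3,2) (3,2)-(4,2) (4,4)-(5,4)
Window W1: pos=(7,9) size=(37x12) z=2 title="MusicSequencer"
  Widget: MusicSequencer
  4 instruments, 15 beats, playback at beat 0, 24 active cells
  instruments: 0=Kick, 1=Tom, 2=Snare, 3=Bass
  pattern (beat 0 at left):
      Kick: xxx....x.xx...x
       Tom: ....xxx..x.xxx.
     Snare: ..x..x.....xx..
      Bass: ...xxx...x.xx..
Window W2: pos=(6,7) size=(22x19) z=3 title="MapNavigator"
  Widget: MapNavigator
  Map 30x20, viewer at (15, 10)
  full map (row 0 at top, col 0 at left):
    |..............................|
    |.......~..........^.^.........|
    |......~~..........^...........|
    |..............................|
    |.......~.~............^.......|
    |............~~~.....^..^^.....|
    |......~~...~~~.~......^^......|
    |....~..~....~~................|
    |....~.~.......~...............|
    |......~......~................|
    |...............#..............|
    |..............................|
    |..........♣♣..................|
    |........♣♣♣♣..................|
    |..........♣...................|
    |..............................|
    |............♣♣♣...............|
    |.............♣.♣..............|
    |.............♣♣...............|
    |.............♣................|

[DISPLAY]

        ┏━━━━━━━━━━━━━━━━━━━━━━━━━┓        
        ┃ CircuitBoard            ┃        
        ┠─────────────────────────┨        
        ┃   0 1 2 3 4 5 6         ┃        
        ┃0  [.]  L   G           G┃        
      ┏━━━━━━━━━━━━━━━━━━━━┓      ┃        
      ┃ MapNavigator       ┃     ·┃        
      ┠────────────────────┨━━━━━━━━━━━━━━━
      ┃....................┃               
      ┃..~.~............^..┃───────────────
      ┃.......~~~.....^..^^┃4              
      ┃.~~...~~~.~......^^.┃█              
      ┃..~....~~...........┃·              
      ┃.~.......~..........┃·              
      ┃.~......~...........┃·              
      ┃..........@.........┃               
      ┃....................┃               
      ┃.....♣♣.............┃               
      ┃...♣♣♣♣.............┃━━━━━━━━━━━━━━━
      ┃.....♣..............┃               
      ┃....................┃               
      ┃.......♣♣♣..........┃               
      ┃........♣.♣.........┃               
      ┗━━━━━━━━━━━━━━━━━━━━┛               


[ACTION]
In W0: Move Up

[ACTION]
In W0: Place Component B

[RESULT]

        ┏━━━━━━━━━━━━━━━━━━━━━━━━━┓        
        ┃ CircuitBoard            ┃        
        ┠─────────────────────────┨        
        ┃   0 1 2 3 4 5 6         ┃        
        ┃0  [B]  L   G           G┃        
      ┏━━━━━━━━━━━━━━━━━━━━┓      ┃        
      ┃ MapNavigator       ┃     ·┃        
      ┠────────────────────┨━━━━━━━━━━━━━━━
      ┃....................┃               
      ┃..~.~............^..┃───────────────
      ┃.......~~~.....^..^^┃4              
      ┃.~~...~~~.~......^^.┃█              
      ┃..~....~~...........┃·              
      ┃.~.......~..........┃·              
      ┃.~......~...........┃·              
      ┃..........@.........┃               
      ┃....................┃               
      ┃.....♣♣.............┃               
      ┃...♣♣♣♣.............┃━━━━━━━━━━━━━━━
      ┃.....♣..............┃               
      ┃....................┃               
      ┃.......♣♣♣..........┃               
      ┃........♣.♣.........┃               
      ┗━━━━━━━━━━━━━━━━━━━━┛               


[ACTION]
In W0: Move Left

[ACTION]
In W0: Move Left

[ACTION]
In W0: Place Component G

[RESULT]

        ┏━━━━━━━━━━━━━━━━━━━━━━━━━┓        
        ┃ CircuitBoard            ┃        
        ┠─────────────────────────┨        
        ┃   0 1 2 3 4 5 6         ┃        
        ┃0  [G]  L   G           G┃        
      ┏━━━━━━━━━━━━━━━━━━━━┓      ┃        
      ┃ MapNavigator       ┃     ·┃        
      ┠────────────────────┨━━━━━━━━━━━━━━━
      ┃....................┃               
      ┃..~.~............^..┃───────────────
      ┃.......~~~.....^..^^┃4              
      ┃.~~...~~~.~......^^.┃█              
      ┃..~....~~...........┃·              
      ┃.~.......~..........┃·              
      ┃.~......~...........┃·              
      ┃..........@.........┃               
      ┃....................┃               
      ┃.....♣♣.............┃               
      ┃...♣♣♣♣.............┃━━━━━━━━━━━━━━━
      ┃.....♣..............┃               
      ┃....................┃               
      ┃.......♣♣♣..........┃               
      ┃........♣.♣.........┃               
      ┗━━━━━━━━━━━━━━━━━━━━┛               


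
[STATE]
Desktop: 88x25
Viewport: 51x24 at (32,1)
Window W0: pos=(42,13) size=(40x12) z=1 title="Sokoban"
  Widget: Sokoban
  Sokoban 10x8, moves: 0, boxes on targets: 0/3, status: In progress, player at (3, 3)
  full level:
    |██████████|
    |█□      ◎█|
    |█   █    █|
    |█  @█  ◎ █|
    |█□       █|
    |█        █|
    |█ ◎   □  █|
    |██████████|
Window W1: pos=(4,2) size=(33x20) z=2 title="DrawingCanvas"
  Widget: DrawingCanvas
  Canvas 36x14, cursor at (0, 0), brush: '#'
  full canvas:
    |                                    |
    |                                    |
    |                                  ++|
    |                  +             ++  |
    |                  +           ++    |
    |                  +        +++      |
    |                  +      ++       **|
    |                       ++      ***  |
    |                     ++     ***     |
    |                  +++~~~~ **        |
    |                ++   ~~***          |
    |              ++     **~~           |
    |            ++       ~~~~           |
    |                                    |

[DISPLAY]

                                                   
━━━━┓                                              
    ┃                                              
────┨                                              
    ┃                                              
    ┃                                              
    ┃                                              
    ┃                                              
   +┃                                              
+++ ┃                                              
    ┃                                              
    ┃                                              
 ***┃     ┏━━━━━━━━━━━━━━━━━━━━━━━━━━━━━━━━━━━━━━┓ 
*   ┃     ┃ Sokoban                              ┃ 
    ┃     ┠──────────────────────────────────────┨ 
    ┃     ┃██████████                            ┃ 
    ┃     ┃█□      ◎█                            ┃ 
    ┃     ┃█   █    █                            ┃ 
    ┃     ┃█  @█  ◎ █                            ┃ 
    ┃     ┃█□       █                            ┃ 
━━━━┛     ┃█        █                            ┃ 
          ┃█ ◎   □  █                            ┃ 
          ┃██████████                            ┃ 
          ┗━━━━━━━━━━━━━━━━━━━━━━━━━━━━━━━━━━━━━━┛ 


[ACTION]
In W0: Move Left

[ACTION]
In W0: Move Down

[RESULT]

                                                   
━━━━┓                                              
    ┃                                              
────┨                                              
    ┃                                              
    ┃                                              
    ┃                                              
    ┃                                              
   +┃                                              
+++ ┃                                              
    ┃                                              
    ┃                                              
 ***┃     ┏━━━━━━━━━━━━━━━━━━━━━━━━━━━━━━━━━━━━━━┓ 
*   ┃     ┃ Sokoban                              ┃ 
    ┃     ┠──────────────────────────────────────┨ 
    ┃     ┃██████████                            ┃ 
    ┃     ┃█□      ◎█                            ┃ 
    ┃     ┃█   █    █                            ┃ 
    ┃     ┃█   █  ◎ █                            ┃ 
    ┃     ┃█□@      █                            ┃ 
━━━━┛     ┃█        █                            ┃ 
          ┃█ ◎   □  █                            ┃ 
          ┃██████████                            ┃ 
          ┗━━━━━━━━━━━━━━━━━━━━━━━━━━━━━━━━━━━━━━┛ 


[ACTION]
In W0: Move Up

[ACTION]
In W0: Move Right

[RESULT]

                                                   
━━━━┓                                              
    ┃                                              
────┨                                              
    ┃                                              
    ┃                                              
    ┃                                              
    ┃                                              
   +┃                                              
+++ ┃                                              
    ┃                                              
    ┃                                              
 ***┃     ┏━━━━━━━━━━━━━━━━━━━━━━━━━━━━━━━━━━━━━━┓ 
*   ┃     ┃ Sokoban                              ┃ 
    ┃     ┠──────────────────────────────────────┨ 
    ┃     ┃██████████                            ┃ 
    ┃     ┃█□      ◎█                            ┃ 
    ┃     ┃█   █    █                            ┃ 
    ┃     ┃█  @█  ◎ █                            ┃ 
    ┃     ┃█□       █                            ┃ 
━━━━┛     ┃█        █                            ┃ 
          ┃█ ◎   □  █                            ┃ 
          ┃██████████                            ┃ 
          ┗━━━━━━━━━━━━━━━━━━━━━━━━━━━━━━━━━━━━━━┛ 


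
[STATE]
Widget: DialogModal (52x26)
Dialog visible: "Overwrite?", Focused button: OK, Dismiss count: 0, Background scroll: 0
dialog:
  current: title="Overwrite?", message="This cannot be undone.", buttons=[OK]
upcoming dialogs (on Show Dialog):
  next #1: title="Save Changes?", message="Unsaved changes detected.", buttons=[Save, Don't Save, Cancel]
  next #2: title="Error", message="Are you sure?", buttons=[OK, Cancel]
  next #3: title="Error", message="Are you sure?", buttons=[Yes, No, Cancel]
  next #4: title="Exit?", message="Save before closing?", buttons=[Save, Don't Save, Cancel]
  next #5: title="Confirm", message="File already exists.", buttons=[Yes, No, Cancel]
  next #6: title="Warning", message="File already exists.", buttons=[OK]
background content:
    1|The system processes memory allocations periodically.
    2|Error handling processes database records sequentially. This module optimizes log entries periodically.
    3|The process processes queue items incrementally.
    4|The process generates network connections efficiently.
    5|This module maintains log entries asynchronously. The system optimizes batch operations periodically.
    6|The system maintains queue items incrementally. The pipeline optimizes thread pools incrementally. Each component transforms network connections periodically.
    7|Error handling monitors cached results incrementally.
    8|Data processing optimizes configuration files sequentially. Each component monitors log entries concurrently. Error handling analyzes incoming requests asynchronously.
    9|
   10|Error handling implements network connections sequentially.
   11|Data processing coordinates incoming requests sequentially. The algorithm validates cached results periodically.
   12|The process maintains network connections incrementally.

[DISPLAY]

The system processes memory allocations periodically
Error handling processes database records sequential
The process processes queue items incrementally.    
The process generates network connections efficientl
This module maintains log entries asynchronously. Th
The system maintains queue items incrementally. The 
Error handling monitors cached results incrementally
Data processing optimizes configuration files sequen
                                                    
Error handling implements network connections sequen
Data processi┌────────────────────────┐quests sequen
The process m│       Overwrite?       │ns incrementa
             │ This cannot be undone. │             
             │          [OK]          │             
             └────────────────────────┘             
                                                    
                                                    
                                                    
                                                    
                                                    
                                                    
                                                    
                                                    
                                                    
                                                    
                                                    


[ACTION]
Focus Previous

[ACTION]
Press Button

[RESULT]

The system processes memory allocations periodically
Error handling processes database records sequential
The process processes queue items incrementally.    
The process generates network connections efficientl
This module maintains log entries asynchronously. Th
The system maintains queue items incrementally. The 
Error handling monitors cached results incrementally
Data processing optimizes configuration files sequen
                                                    
Error handling implements network connections sequen
Data processing coordinates incoming requests sequen
The process maintains network connections incrementa
                                                    
                                                    
                                                    
                                                    
                                                    
                                                    
                                                    
                                                    
                                                    
                                                    
                                                    
                                                    
                                                    
                                                    


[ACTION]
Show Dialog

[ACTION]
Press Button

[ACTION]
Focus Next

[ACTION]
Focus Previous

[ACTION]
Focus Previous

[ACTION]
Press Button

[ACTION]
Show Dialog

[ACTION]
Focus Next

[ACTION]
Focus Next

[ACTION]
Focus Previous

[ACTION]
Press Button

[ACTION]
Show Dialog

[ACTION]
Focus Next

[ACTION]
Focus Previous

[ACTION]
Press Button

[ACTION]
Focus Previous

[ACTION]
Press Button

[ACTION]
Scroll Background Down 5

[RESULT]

The system maintains queue items incrementally. The 
Error handling monitors cached results incrementally
Data processing optimizes configuration files sequen
                                                    
Error handling implements network connections sequen
Data processing coordinates incoming requests sequen
The process maintains network connections incrementa
                                                    
                                                    
                                                    
                                                    
                                                    
                                                    
                                                    
                                                    
                                                    
                                                    
                                                    
                                                    
                                                    
                                                    
                                                    
                                                    
                                                    
                                                    
                                                    
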